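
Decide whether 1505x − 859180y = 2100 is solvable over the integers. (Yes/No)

By Bézout, 1505x − 859180y = 2100 has integer solutions iff gcd(1505, 859180) | 2100.
Euclid: 859180 = 570·1505 + 1330; 1505 = 1·1330 + 175; 1330 = 7·175 + 105; 175 = 1·105 + 70; 105 = 1·70 + 35; 70 = 2·35 + 0. gcd = 35; 2100 mod 35 = 0. Yes.

Yes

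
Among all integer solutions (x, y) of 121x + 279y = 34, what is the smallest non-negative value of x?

247

gcd(121, 279) = 1 (Euclid: 279 = 2·121 + 37; 121 = 3·37 + 10; 37 = 3·10 + 7; 10 = 1·7 + 3; 7 = 2·3 + 1; 3 = 3·1 + 0), and 1 | 34.
Extended Euclid: 121·(-83) + 279·(36) = 1. Scale by 34: x₀ = -2822.
General solution x = x₀ + 279t; reducing mod 279 gives x = 247 (and y = -107).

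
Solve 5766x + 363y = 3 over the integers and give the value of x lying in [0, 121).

gcd(5766, 363) = 3 (Euclid: 5766 = 15·363 + 321; 363 = 1·321 + 42; 321 = 7·42 + 27; 42 = 1·27 + 15; 27 = 1·15 + 12; 15 = 1·12 + 3; 12 = 4·3 + 0), and 3 | 3.
Extended Euclid: 5766·(-26) + 363·(413) = 3. Scale by 1: x₀ = -26.
General solution x = x₀ + 121t; reducing mod 121 gives x = 95 (and y = -1509).

95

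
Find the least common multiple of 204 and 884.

2652

gcd first: 884 = 4·204 + 68; 204 = 3·68 + 0 → gcd = 68
lcm = 204·884/gcd = 180336/68 = 2652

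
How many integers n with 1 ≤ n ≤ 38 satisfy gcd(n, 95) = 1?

95 = 5·19. Inclusion–exclusion on these primes:
38 − ⌊38/5⌋ − ⌊38/19⌋ + ⌊38/95⌋ = 29

29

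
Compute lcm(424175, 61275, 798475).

91981924575

424175 = 5² · 19² · 47; 61275 = 3 · 5² · 19 · 43; 798475 = 5² · 19 · 41²
lcm takes max exponent of each prime: 3 · 5² · 19² · 41² · 43 · 47 = 91981924575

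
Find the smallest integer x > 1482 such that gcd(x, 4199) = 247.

Multiples of 247 above 1482: 247·7, 247·8, … . Need the cofactor coprime to 4199/247 = 17.
Checking s = 7, 8, … the first with gcd(s, 17) = 1 is s = 7, giving 1729.

1729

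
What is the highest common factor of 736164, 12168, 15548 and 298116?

gcd(736164, 12168): 736164 = 60·12168 + 6084; 12168 = 2·6084 + 0 → 6084
gcd(6084, 15548): 15548 = 2·6084 + 3380; 6084 = 1·3380 + 2704; 3380 = 1·2704 + 676; 2704 = 4·676 + 0 → 676
gcd(676, 298116): 298116 = 441·676 + 0 → 676

676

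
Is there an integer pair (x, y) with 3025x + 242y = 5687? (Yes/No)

Yes

By Bézout, 3025x + 242y = 5687 has integer solutions iff gcd(3025, 242) | 5687.
Euclid: 3025 = 12·242 + 121; 242 = 2·121 + 0. gcd = 121; 5687 mod 121 = 0. Yes.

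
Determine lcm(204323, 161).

4699429

204323 = 7 · 17² · 101; 161 = 7 · 23
max exponents: 7 · 17² · 23 · 101 = 4699429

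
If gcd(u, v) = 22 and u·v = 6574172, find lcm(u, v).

Since gcd(u,v)·lcm(u,v) = uv, lcm = 6574172/22 = 298826.

298826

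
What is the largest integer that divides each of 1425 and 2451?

1425 = 3 · 5² · 19
2451 = 3 · 19 · 43
Common: 3 · 19 = 57

57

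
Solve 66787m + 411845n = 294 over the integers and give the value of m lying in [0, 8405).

222

gcd(66787, 411845) = 49 (Euclid: 411845 = 6·66787 + 11123; 66787 = 6·11123 + 49; 11123 = 227·49 + 0), and 49 | 294.
Extended Euclid: 66787·(37) + 411845·(-6) = 49. Scale by 6: m₀ = 222.
General solution m = m₀ + 8405t; reducing mod 8405 gives m = 222 (and n = -36).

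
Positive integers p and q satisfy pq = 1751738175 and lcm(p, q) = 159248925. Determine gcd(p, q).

From gcd × lcm = pq: gcd = 1751738175 / 159248925 = 11.

11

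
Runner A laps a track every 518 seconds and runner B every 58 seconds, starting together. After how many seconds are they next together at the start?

15022

gcd first: 518 = 8·58 + 54; 58 = 1·54 + 4; 54 = 13·4 + 2; 4 = 2·2 + 0 → gcd = 2
lcm = 518·58/gcd = 30044/2 = 15022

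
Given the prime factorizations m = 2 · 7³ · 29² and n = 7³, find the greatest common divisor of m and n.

343

min exponent per shared prime: 7³ = 343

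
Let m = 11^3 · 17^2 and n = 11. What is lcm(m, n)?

max exponent per prime: 11^3 · 17^2 = 384659

384659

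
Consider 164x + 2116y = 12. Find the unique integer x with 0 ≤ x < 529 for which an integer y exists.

Reduce mod 2116: 164x ≡ 12 (mod 2116). With g = gcd(164, 2116) = 4 dividing 12, divide through: 41x ≡ 3 (mod 529).
Since gcd(41, 529) = 1, x ≡ 3·(41)⁻¹ ≡ 142 (mod 529). Smallest non-negative: 142.

142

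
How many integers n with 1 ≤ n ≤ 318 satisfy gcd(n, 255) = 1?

160

Prime factors of 255: 3, 5, 17. Count integers ≤ 318 divisible by none of them.
By inclusion–exclusion: 318 − ⌊318/3⌋ − ⌊318/5⌋ − ⌊318/17⌋ + ⌊318/15⌋ + ⌊318/51⌋ + ⌊318/85⌋ − ⌊318/255⌋ = 160.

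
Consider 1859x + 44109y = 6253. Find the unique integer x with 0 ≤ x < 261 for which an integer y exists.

122

Reduce mod 44109: 1859x ≡ 6253 (mod 44109). With g = gcd(1859, 44109) = 169 dividing 6253, divide through: 11x ≡ 37 (mod 261).
Since gcd(11, 261) = 1, x ≡ 37·(11)⁻¹ ≡ 122 (mod 261). Smallest non-negative: 122.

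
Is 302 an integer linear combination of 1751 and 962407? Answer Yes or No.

gcd(1751, 962407): 962407 = 549·1751 + 1108; 1751 = 1·1108 + 643; 1108 = 1·643 + 465; 643 = 1·465 + 178; 465 = 2·178 + 109; 178 = 1·109 + 69; 109 = 1·69 + 40; 69 = 1·40 + 29; 40 = 1·29 + 11; 29 = 2·11 + 7; 11 = 1·7 + 4; 7 = 1·4 + 3; 4 = 1·3 + 1; 3 = 3·1 + 0 → 1
1 divides 302, so a solution exists.

Yes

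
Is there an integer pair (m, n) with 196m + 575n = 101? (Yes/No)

gcd(196, 575): 575 = 2·196 + 183; 196 = 1·183 + 13; 183 = 14·13 + 1; 13 = 13·1 + 0 → 1
1 divides 101, so a solution exists.

Yes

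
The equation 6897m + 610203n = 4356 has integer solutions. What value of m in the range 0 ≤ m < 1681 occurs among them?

443

Reduce mod 610203: 6897m ≡ 4356 (mod 610203). With g = gcd(6897, 610203) = 363 dividing 4356, divide through: 19m ≡ 12 (mod 1681).
Since gcd(19, 1681) = 1, m ≡ 12·(19)⁻¹ ≡ 443 (mod 1681). Smallest non-negative: 443.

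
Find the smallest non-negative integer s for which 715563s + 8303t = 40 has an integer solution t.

1131

gcd(715563, 8303) = 1 (Euclid: 715563 = 86·8303 + 1505; 8303 = 5·1505 + 778; 1505 = 1·778 + 727; 778 = 1·727 + 51; 727 = 14·51 + 13; 51 = 3·13 + 12; 13 = 1·12 + 1; 12 = 12·1 + 0), and 1 | 40.
Extended Euclid: 715563·(651) + 8303·(-56104) = 1. Scale by 40: s₀ = 26040.
General solution s = s₀ + 8303k; reducing mod 8303 gives s = 1131 (and t = -97471).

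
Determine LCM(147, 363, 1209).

lcm(147, 363) = 147·363/gcd = 53361/3 = 17787
lcm(17787, 1209) = 17787·1209/gcd = 21504483/3 = 7168161

7168161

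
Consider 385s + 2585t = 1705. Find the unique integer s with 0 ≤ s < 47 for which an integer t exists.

Euclid: 2585 = 6·385 + 275; 385 = 1·275 + 110; 275 = 2·110 + 55; 110 = 2·55 + 0 → gcd = 55; 1705 = 55·31.
Back-substitution yields 385·(-20) + 2585·(3) = 55, so one solution is s = -20·31 = -620, t = 3·31 = 93.
Solutions in s differ by 2585/55 = 47; the one in [0, 47) is -620 mod 47 = 38.

38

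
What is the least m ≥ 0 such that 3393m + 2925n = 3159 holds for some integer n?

13

Euclid: 3393 = 1·2925 + 468; 2925 = 6·468 + 117; 468 = 4·117 + 0 → gcd = 117; 3159 = 117·27.
Back-substitution yields 3393·(-6) + 2925·(7) = 117, so one solution is m = -6·27 = -162, n = 7·27 = 189.
Solutions in m differ by 2925/117 = 25; the one in [0, 25) is -162 mod 25 = 13.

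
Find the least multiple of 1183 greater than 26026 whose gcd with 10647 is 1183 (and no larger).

gcd(m, 10647) = 1183 forces 1183 | m; write m = 1183s. Then gcd(1183s, 1183·9) = 1183·gcd(s, 9), so need gcd(s, 9) = 1.
1183s > 26026 gives s ≥ 23. The least s ≥ 23 coprime to 9 is 23, so m = 1183·23 = 27209.

27209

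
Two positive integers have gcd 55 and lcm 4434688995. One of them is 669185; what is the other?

Using pq = gcd(p,q)·lcm(p,q) = 55·4434688995 = 243907894725, we get q = 243907894725/669185 = 364485.

364485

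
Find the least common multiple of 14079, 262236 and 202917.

14079 = 3 · 13 · 19²; 262236 = 2² · 3 · 13 · 41²; 202917 = 3 · 11² · 13 · 43
lcm takes max exponent of each prime: 2² · 3 · 11² · 13 · 19² · 41² · 43 = 492553420788

492553420788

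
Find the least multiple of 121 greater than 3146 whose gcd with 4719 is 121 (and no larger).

gcd(a, 4719) = 121 forces 121 | a; write a = 121s. Then gcd(121s, 121·39) = 121·gcd(s, 39), so need gcd(s, 39) = 1.
121s > 3146 gives s ≥ 27. The least s ≥ 27 coprime to 39 is 28, so a = 121·28 = 3388.

3388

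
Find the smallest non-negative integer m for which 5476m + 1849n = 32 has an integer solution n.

Reduce mod 1849: 5476m ≡ 32 (mod 1849). With g = gcd(5476, 1849) = 1 dividing 32, divide through: 5476m ≡ 32 (mod 1849).
Since gcd(5476, 1849) = 1, m ≡ 32·(5476)⁻¹ ≡ 1510 (mod 1849). Smallest non-negative: 1510.

1510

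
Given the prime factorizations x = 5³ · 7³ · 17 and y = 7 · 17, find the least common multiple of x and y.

max exponent per prime: 5³ · 7³ · 17 = 728875

728875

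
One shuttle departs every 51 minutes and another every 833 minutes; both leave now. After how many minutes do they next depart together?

2499

gcd first: 833 = 16·51 + 17; 51 = 3·17 + 0 → gcd = 17
lcm = 51·833/gcd = 42483/17 = 2499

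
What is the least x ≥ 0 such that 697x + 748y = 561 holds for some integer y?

33

gcd(697, 748) = 17 (Euclid: 748 = 1·697 + 51; 697 = 13·51 + 34; 51 = 1·34 + 17; 34 = 2·17 + 0), and 17 | 561.
Extended Euclid: 697·(-15) + 748·(14) = 17. Scale by 33: x₀ = -495.
General solution x = x₀ + 44t; reducing mod 44 gives x = 33 (and y = -30).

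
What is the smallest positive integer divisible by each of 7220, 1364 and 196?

120638980

lcm(7220, 1364) = 7220·1364/gcd = 9848080/4 = 2462020
lcm(2462020, 196) = 2462020·196/gcd = 482555920/4 = 120638980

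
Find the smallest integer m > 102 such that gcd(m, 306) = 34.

Multiples of 34 above 102: 34·4, 34·5, … . Need the cofactor coprime to 306/34 = 9.
Checking s = 4, 5, … the first with gcd(s, 9) = 1 is s = 4, giving 136.

136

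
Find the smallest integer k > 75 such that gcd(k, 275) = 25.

100

gcd(k, 275) = 25 forces 25 | k; write k = 25s. Then gcd(25s, 25·11) = 25·gcd(s, 11), so need gcd(s, 11) = 1.
25s > 75 gives s ≥ 4. The least s ≥ 4 coprime to 11 is 4, so k = 25·4 = 100.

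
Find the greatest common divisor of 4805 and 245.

4805 = 5 · 31²
245 = 5 · 7²
Common: 5 = 5

5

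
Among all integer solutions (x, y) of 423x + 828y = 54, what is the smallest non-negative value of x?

Reduce mod 828: 423x ≡ 54 (mod 828). With g = gcd(423, 828) = 9 dividing 54, divide through: 47x ≡ 6 (mod 92).
Since gcd(47, 92) = 1, x ≡ 6·(47)⁻¹ ≡ 6 (mod 92). Smallest non-negative: 6.

6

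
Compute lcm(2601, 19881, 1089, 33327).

2574394805367

2601 = 3² · 17²; 19881 = 3² · 47²; 1089 = 3² · 11²; 33327 = 3² · 7 · 23²
lcm takes max exponent of each prime: 3² · 7 · 11² · 17² · 23² · 47² = 2574394805367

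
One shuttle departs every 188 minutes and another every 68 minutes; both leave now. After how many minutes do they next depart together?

gcd first: 188 = 2·68 + 52; 68 = 1·52 + 16; 52 = 3·16 + 4; 16 = 4·4 + 0 → gcd = 4
lcm = 188·68/gcd = 12784/4 = 3196

3196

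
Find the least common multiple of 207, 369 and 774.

lcm(207, 369) = 207·369/gcd = 76383/9 = 8487
lcm(8487, 774) = 8487·774/gcd = 6568938/9 = 729882

729882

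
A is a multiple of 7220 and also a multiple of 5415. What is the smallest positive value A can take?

gcd first: 7220 = 1·5415 + 1805; 5415 = 3·1805 + 0 → gcd = 1805
lcm = 7220·5415/gcd = 39096300/1805 = 21660

21660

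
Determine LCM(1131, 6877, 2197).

1131 = 3 · 13 · 29; 6877 = 13 · 23²; 2197 = 13³
lcm takes max exponent of each prime: 3 · 13³ · 23² · 29 = 101112531

101112531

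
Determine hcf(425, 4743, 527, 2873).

gcd(425, 4743): 4743 = 11·425 + 68; 425 = 6·68 + 17; 68 = 4·17 + 0 → 17
gcd(17, 527): 527 = 31·17 + 0 → 17
gcd(17, 2873): 2873 = 169·17 + 0 → 17

17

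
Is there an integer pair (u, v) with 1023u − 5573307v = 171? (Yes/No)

By Bézout, 1023u − 5573307v = 171 has integer solutions iff gcd(1023, 5573307) | 171.
Euclid: 5573307 = 5448·1023 + 3; 1023 = 341·3 + 0. gcd = 3; 171 mod 3 = 0. Yes.

Yes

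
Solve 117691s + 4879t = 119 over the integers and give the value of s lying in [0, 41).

Reduce mod 4879: 117691s ≡ 119 (mod 4879). With g = gcd(117691, 4879) = 119 dividing 119, divide through: 989s ≡ 1 (mod 41).
Since gcd(989, 41) = 1, s ≡ 1·(989)⁻¹ ≡ 33 (mod 41). Smallest non-negative: 33.

33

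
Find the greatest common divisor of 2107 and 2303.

49

2107 = 7² · 43
2303 = 7² · 47
Common: 7² = 49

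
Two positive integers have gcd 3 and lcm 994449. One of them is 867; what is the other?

Using mn = gcd(m,n)·lcm(m,n) = 3·994449 = 2983347, we get n = 2983347/867 = 3441.

3441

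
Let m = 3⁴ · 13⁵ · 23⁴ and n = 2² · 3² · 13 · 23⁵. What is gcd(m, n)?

min exponent per shared prime: 3² · 13 · 23⁴ = 32741397

32741397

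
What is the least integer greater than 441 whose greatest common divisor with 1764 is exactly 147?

735

gcd(m, 1764) = 147 forces 147 | m; write m = 147s. Then gcd(147s, 147·12) = 147·gcd(s, 12), so need gcd(s, 12) = 1.
147s > 441 gives s ≥ 4. The least s ≥ 4 coprime to 12 is 5, so m = 147·5 = 735.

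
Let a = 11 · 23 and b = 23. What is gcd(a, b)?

min exponent per shared prime: 23 = 23

23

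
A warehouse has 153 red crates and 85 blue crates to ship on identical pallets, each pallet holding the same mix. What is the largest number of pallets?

17

153 = 3² · 17
85 = 5 · 17
Common: 17 = 17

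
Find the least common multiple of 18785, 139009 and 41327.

7645495

18785 = 5 · 13 · 17²; 139009 = 13 · 17² · 37; 41327 = 11 · 13 · 17²
lcm takes max exponent of each prime: 5 · 11 · 13 · 17² · 37 = 7645495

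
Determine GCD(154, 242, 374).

154 = 2 · 7 · 11; 242 = 2 · 11²; 374 = 2 · 11 · 17
gcd takes min exponent of each prime: 2 · 11 = 22

22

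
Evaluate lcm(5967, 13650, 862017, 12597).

877059196650

5967 = 3³ · 13 · 17; 13650 = 2 · 3 · 5² · 7 · 13; 862017 = 3 · 13 · 23 · 31²; 12597 = 3 · 13 · 17 · 19
lcm takes max exponent of each prime: 2 · 3³ · 5² · 7 · 13 · 17 · 19 · 23 · 31² = 877059196650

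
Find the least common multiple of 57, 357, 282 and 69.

lcm(57, 357) = 57·357/gcd = 20349/3 = 6783
lcm(6783, 282) = 6783·282/gcd = 1912806/3 = 637602
lcm(637602, 69) = 637602·69/gcd = 43994538/3 = 14664846

14664846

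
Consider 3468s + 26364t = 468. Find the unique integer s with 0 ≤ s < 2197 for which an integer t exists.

Reduce mod 26364: 3468s ≡ 468 (mod 26364). With g = gcd(3468, 26364) = 12 dividing 468, divide through: 289s ≡ 39 (mod 2197).
Since gcd(289, 2197) = 1, s ≡ 39·(289)⁻¹ ≡ 1703 (mod 2197). Smallest non-negative: 1703.

1703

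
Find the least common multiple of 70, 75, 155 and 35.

32550

70 = 2 · 5 · 7; 75 = 3 · 5²; 155 = 5 · 31; 35 = 5 · 7
lcm takes max exponent of each prime: 2 · 3 · 5² · 7 · 31 = 32550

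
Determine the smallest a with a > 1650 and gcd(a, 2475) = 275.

gcd(a, 2475) = 275 forces 275 | a; write a = 275s. Then gcd(275s, 275·9) = 275·gcd(s, 9), so need gcd(s, 9) = 1.
275s > 1650 gives s ≥ 7. The least s ≥ 7 coprime to 9 is 7, so a = 275·7 = 1925.

1925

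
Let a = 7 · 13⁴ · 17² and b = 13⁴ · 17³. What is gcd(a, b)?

min exponent per shared prime: 13⁴ · 17² = 8254129

8254129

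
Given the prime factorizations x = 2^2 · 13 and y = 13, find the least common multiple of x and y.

52

max exponent per prime: 2^2 · 13 = 52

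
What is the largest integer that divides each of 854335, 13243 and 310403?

gcd(854335, 13243): 854335 = 64·13243 + 6783; 13243 = 1·6783 + 6460; 6783 = 1·6460 + 323; 6460 = 20·323 + 0 → 323
gcd(323, 310403): 310403 = 961·323 + 0 → 323

323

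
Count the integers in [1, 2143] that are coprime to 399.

Prime factors of 399: 3, 7, 19. Count integers ≤ 2143 divisible by none of them.
By inclusion–exclusion: 2143 − ⌊2143/3⌋ − ⌊2143/7⌋ − ⌊2143/19⌋ + ⌊2143/21⌋ + ⌊2143/57⌋ + ⌊2143/133⌋ − ⌊2143/399⌋ = 1161.

1161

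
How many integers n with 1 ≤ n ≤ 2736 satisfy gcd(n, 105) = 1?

Prime factors of 105: 3, 5, 7. Count integers ≤ 2736 divisible by none of them.
By inclusion–exclusion: 2736 − ⌊2736/3⌋ − ⌊2736/5⌋ − ⌊2736/7⌋ + ⌊2736/15⌋ + ⌊2736/21⌋ + ⌊2736/35⌋ − ⌊2736/105⌋ = 1251.

1251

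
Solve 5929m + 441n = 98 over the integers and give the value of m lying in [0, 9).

Reduce mod 441: 5929m ≡ 98 (mod 441). With g = gcd(5929, 441) = 49 dividing 98, divide through: 121m ≡ 2 (mod 9).
Since gcd(121, 9) = 1, m ≡ 2·(121)⁻¹ ≡ 5 (mod 9). Smallest non-negative: 5.

5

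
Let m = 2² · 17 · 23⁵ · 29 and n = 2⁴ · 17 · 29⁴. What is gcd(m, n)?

min exponent per shared prime: 2² · 17 · 29 = 1972

1972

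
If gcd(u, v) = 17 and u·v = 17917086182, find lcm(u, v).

gcd·lcm = product, so lcm = 17917086182/17 = 1053946246.

1053946246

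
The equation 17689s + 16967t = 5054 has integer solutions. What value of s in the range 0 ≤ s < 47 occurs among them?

7

Euclid: 17689 = 1·16967 + 722; 16967 = 23·722 + 361; 722 = 2·361 + 0 → gcd = 361; 5054 = 361·14.
Back-substitution yields 17689·(-23) + 16967·(24) = 361, so one solution is s = -23·14 = -322, t = 24·14 = 336.
Solutions in s differ by 16967/361 = 47; the one in [0, 47) is -322 mod 47 = 7.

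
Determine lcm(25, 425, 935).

25 = 5²; 425 = 5² · 17; 935 = 5 · 11 · 17
lcm takes max exponent of each prime: 5² · 11 · 17 = 4675

4675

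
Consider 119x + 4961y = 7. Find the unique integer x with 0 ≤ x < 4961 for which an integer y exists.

gcd(119, 4961) = 1 (Euclid: 4961 = 41·119 + 82; 119 = 1·82 + 37; 82 = 2·37 + 8; 37 = 4·8 + 5; 8 = 1·5 + 3; 5 = 1·3 + 2; 3 = 1·2 + 1; 2 = 2·1 + 0), and 1 | 7.
Extended Euclid: 119·(-1876) + 4961·(45) = 1. Scale by 7: x₀ = -13132.
General solution x = x₀ + 4961t; reducing mod 4961 gives x = 1751 (and y = -42).

1751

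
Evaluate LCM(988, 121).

119548

988 = 2² · 13 · 19; 121 = 11²
max exponents: 2² · 11² · 13 · 19 = 119548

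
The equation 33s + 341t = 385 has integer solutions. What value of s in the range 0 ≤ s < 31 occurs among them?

22

gcd(33, 341) = 11 (Euclid: 341 = 10·33 + 11; 33 = 3·11 + 0), and 11 | 385.
Extended Euclid: 33·(-10) + 341·(1) = 11. Scale by 35: s₀ = -350.
General solution s = s₀ + 31k; reducing mod 31 gives s = 22 (and t = -1).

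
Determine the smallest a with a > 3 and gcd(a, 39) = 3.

6

gcd(a, 39) = 3 forces 3 | a; write a = 3s. Then gcd(3s, 3·13) = 3·gcd(s, 13), so need gcd(s, 13) = 1.
3s > 3 gives s ≥ 2. The least s ≥ 2 coprime to 13 is 2, so a = 3·2 = 6.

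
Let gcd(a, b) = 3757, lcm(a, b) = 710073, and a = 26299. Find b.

101439

a·b = gcd·lcm = 3757·710073 = 2667744261, so b = 2667744261/26299 = 101439.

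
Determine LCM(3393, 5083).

1326663

gcd first: 5083 = 1·3393 + 1690; 3393 = 2·1690 + 13; 1690 = 130·13 + 0 → gcd = 13
lcm = 3393·5083/gcd = 17246619/13 = 1326663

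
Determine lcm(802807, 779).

gcd first: 802807 = 1030·779 + 437; 779 = 1·437 + 342; 437 = 1·342 + 95; 342 = 3·95 + 57; 95 = 1·57 + 38; 57 = 1·38 + 19; 38 = 2·19 + 0 → gcd = 19
lcm = 802807·779/gcd = 625386653/19 = 32915087

32915087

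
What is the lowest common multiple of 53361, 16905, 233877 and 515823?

53361 = 3² · 7² · 11²; 16905 = 3 · 5 · 7² · 23; 233877 = 3 · 7² · 37 · 43; 515823 = 3 · 7² · 11² · 29
lcm takes max exponent of each prime: 3² · 5 · 7² · 11² · 23 · 29 · 37 · 43 = 283132665585

283132665585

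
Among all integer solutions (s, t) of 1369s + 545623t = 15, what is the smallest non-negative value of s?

395766

gcd(1369, 545623) = 1 (Euclid: 545623 = 398·1369 + 761; 1369 = 1·761 + 608; 761 = 1·608 + 153; 608 = 3·153 + 149; 153 = 1·149 + 4; 149 = 37·4 + 1; 4 = 4·1 + 0), and 1 | 15.
Extended Euclid: 1369·(135509) + 545623·(-340) = 1. Scale by 15: s₀ = 2032635.
General solution s = s₀ + 545623k; reducing mod 545623 gives s = 395766 (and t = -993).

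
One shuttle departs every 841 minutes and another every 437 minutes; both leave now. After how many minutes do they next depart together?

gcd first: 841 = 1·437 + 404; 437 = 1·404 + 33; 404 = 12·33 + 8; 33 = 4·8 + 1; 8 = 8·1 + 0 → gcd = 1
lcm = 841·437/gcd = 367517/1 = 367517

367517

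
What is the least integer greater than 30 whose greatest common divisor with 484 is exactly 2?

34

Multiples of 2 above 30: 2·16, 2·17, … . Need the cofactor coprime to 484/2 = 242.
Checking s = 16, 17, … the first with gcd(s, 242) = 1 is s = 17, giving 34.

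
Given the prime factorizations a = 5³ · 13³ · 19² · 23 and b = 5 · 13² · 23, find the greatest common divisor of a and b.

min exponent per shared prime: 5 · 13² · 23 = 19435

19435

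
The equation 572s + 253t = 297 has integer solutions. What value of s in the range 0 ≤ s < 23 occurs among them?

16

Euclid: 572 = 2·253 + 66; 253 = 3·66 + 55; 66 = 1·55 + 11; 55 = 5·11 + 0 → gcd = 11; 297 = 11·27.
Back-substitution yields 572·(4) + 253·(-9) = 11, so one solution is s = 4·27 = 108, t = -9·27 = -243.
Solutions in s differ by 253/11 = 23; the one in [0, 23) is 108 mod 23 = 16.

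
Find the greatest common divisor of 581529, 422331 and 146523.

507

gcd(581529, 422331): 581529 = 1·422331 + 159198; 422331 = 2·159198 + 103935; 159198 = 1·103935 + 55263; 103935 = 1·55263 + 48672; 55263 = 1·48672 + 6591; 48672 = 7·6591 + 2535; 6591 = 2·2535 + 1521; 2535 = 1·1521 + 1014; 1521 = 1·1014 + 507; 1014 = 2·507 + 0 → 507
gcd(507, 146523): 146523 = 289·507 + 0 → 507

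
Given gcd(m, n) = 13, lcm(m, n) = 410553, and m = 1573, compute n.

3393

m·n = gcd·lcm = 13·410553 = 5337189, so n = 5337189/1573 = 3393.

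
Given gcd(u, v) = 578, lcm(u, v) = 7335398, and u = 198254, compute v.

Using uv = gcd(u,v)·lcm(u,v) = 578·7335398 = 4239860044, we get v = 4239860044/198254 = 21386.

21386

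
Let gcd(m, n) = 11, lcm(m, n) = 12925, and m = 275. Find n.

Using mn = gcd(m,n)·lcm(m,n) = 11·12925 = 142175, we get n = 142175/275 = 517.

517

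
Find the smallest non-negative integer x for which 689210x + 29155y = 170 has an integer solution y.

4505

Reduce mod 29155: 689210x ≡ 170 (mod 29155). With g = gcd(689210, 29155) = 5 dividing 170, divide through: 137842x ≡ 34 (mod 5831).
Since gcd(137842, 5831) = 1, x ≡ 34·(137842)⁻¹ ≡ 4505 (mod 5831). Smallest non-negative: 4505.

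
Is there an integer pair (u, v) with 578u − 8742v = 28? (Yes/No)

Yes

By Bézout, 578u − 8742v = 28 has integer solutions iff gcd(578, 8742) | 28.
Euclid: 8742 = 15·578 + 72; 578 = 8·72 + 2; 72 = 36·2 + 0. gcd = 2; 28 mod 2 = 0. Yes.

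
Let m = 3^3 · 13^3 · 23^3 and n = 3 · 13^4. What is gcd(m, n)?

min exponent per shared prime: 3 · 13^3 = 6591

6591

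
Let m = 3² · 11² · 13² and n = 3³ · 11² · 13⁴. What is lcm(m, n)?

max exponent per prime: 3³ · 11² · 13⁴ = 93308787

93308787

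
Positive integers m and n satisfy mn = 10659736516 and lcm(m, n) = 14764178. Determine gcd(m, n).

722

gcd·lcm = product, so gcd = 10659736516/14764178 = 722.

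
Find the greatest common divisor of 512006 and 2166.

2

512006 = 2 · 11 · 17 · 37²
2166 = 2 · 3 · 19²
Common: 2 = 2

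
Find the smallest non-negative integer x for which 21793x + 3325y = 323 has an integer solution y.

Reduce mod 3325: 21793x ≡ 323 (mod 3325). With g = gcd(21793, 3325) = 19 dividing 323, divide through: 1147x ≡ 17 (mod 175).
Since gcd(1147, 175) = 1, x ≡ 17·(1147)⁻¹ ≡ 11 (mod 175). Smallest non-negative: 11.

11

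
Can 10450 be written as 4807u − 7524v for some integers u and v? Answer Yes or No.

Yes

By Bézout, 4807u − 7524v = 10450 has integer solutions iff gcd(4807, 7524) | 10450.
Euclid: 7524 = 1·4807 + 2717; 4807 = 1·2717 + 2090; 2717 = 1·2090 + 627; 2090 = 3·627 + 209; 627 = 3·209 + 0. gcd = 209; 10450 mod 209 = 0. Yes.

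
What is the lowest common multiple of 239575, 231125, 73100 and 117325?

lcm(239575, 231125) = 239575·231125/gcd = 55371771875/25 = 2214870875
lcm(2214870875, 73100) = 2214870875·73100/gcd = 161907060962500/1075 = 150611219500
lcm(150611219500, 117325) = 150611219500·117325/gcd = 17670461327837500/25 = 706818453113500

706818453113500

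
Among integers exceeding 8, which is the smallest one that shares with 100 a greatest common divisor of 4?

gcd(x, 100) = 4 forces 4 | x; write x = 4s. Then gcd(4s, 4·25) = 4·gcd(s, 25), so need gcd(s, 25) = 1.
4s > 8 gives s ≥ 3. The least s ≥ 3 coprime to 25 is 3, so x = 4·3 = 12.

12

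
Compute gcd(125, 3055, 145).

gcd(125, 3055): 3055 = 24·125 + 55; 125 = 2·55 + 15; 55 = 3·15 + 10; 15 = 1·10 + 5; 10 = 2·5 + 0 → 5
gcd(5, 145): 145 = 29·5 + 0 → 5

5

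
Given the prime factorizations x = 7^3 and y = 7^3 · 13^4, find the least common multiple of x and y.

max exponent per prime: 7^3 · 13^4 = 9796423

9796423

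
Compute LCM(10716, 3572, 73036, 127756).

17311065756

10716 = 2² · 3 · 19 · 47; 3572 = 2² · 19 · 47; 73036 = 2² · 19 · 31²; 127756 = 2² · 19 · 41²
lcm takes max exponent of each prime: 2² · 3 · 19 · 31² · 41² · 47 = 17311065756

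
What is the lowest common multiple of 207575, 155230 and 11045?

39433853050

lcm(207575, 155230) = 207575·155230/gcd = 32221867250/1805 = 17851450
lcm(17851450, 11045) = 17851450·11045/gcd = 197169265250/5 = 39433853050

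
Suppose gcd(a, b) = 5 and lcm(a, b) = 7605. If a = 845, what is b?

45

a·b = gcd·lcm = 5·7605 = 38025, so b = 38025/845 = 45.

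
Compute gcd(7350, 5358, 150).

6

7350 = 2 · 3 · 5² · 7²; 5358 = 2 · 3 · 19 · 47; 150 = 2 · 3 · 5²
gcd takes min exponent of each prime: 2 · 3 = 6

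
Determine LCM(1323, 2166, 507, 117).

161429814

1323 = 3³ · 7²; 2166 = 2 · 3 · 19²; 507 = 3 · 13²; 117 = 3² · 13
lcm takes max exponent of each prime: 2 · 3³ · 7² · 13² · 19² = 161429814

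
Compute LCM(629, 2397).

gcd first: 2397 = 3·629 + 510; 629 = 1·510 + 119; 510 = 4·119 + 34; 119 = 3·34 + 17; 34 = 2·17 + 0 → gcd = 17
lcm = 629·2397/gcd = 1507713/17 = 88689

88689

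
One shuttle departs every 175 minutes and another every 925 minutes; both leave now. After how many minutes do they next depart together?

6475

gcd first: 925 = 5·175 + 50; 175 = 3·50 + 25; 50 = 2·25 + 0 → gcd = 25
lcm = 175·925/gcd = 161875/25 = 6475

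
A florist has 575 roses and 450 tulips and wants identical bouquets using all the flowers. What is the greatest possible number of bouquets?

25

Euclid: 575 = 1·450 + 125; 450 = 3·125 + 75; 125 = 1·75 + 50; 75 = 1·50 + 25; 50 = 2·25 + 0. Last nonzero remainder: 25.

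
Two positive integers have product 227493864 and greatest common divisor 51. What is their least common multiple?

4460664

Since gcd(m,n)·lcm(m,n) = mn, lcm = 227493864/51 = 4460664.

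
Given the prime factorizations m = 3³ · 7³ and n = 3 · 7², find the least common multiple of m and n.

9261

max exponent per prime: 3³ · 7³ = 9261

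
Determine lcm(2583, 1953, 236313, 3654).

2583 = 3² · 7 · 41; 1953 = 3² · 7 · 31; 236313 = 3² · 7 · 11² · 31; 3654 = 2 · 3² · 7 · 29
lcm takes max exponent of each prime: 2 · 3² · 7 · 11² · 29 · 31 · 41 = 561952314

561952314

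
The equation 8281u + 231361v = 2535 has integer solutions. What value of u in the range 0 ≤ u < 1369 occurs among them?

140

Euclid: 231361 = 27·8281 + 7774; 8281 = 1·7774 + 507; 7774 = 15·507 + 169; 507 = 3·169 + 0 → gcd = 169; 2535 = 169·15.
Back-substitution yields 8281·(-447) + 231361·(16) = 169, so one solution is u = -447·15 = -6705, v = 16·15 = 240.
Solutions in u differ by 231361/169 = 1369; the one in [0, 1369) is -6705 mod 1369 = 140.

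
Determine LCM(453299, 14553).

12239073

453299 = 7² · 11 · 29²; 14553 = 3³ · 7² · 11
max exponents: 3³ · 7² · 11 · 29² = 12239073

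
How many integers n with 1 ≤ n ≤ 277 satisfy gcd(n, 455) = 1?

455 = 5·7·13. Inclusion–exclusion on these primes:
277 − ⌊277/5⌋ − ⌊277/7⌋ − ⌊277/13⌋ + ⌊277/35⌋ + ⌊277/65⌋ + ⌊277/91⌋ − ⌊277/455⌋ = 176

176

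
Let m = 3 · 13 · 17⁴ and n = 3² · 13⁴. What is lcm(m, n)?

21468989529

max exponent per prime: 3² · 13⁴ · 17⁴ = 21468989529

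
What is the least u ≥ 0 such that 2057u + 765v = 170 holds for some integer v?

Reduce mod 765: 2057u ≡ 170 (mod 765). With g = gcd(2057, 765) = 17 dividing 170, divide through: 121u ≡ 10 (mod 45).
Since gcd(121, 45) = 1, u ≡ 10·(121)⁻¹ ≡ 25 (mod 45). Smallest non-negative: 25.

25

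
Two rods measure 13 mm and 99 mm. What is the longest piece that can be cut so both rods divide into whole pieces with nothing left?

1

Euclid: 99 = 7·13 + 8; 13 = 1·8 + 5; 8 = 1·5 + 3; 5 = 1·3 + 2; 3 = 1·2 + 1; 2 = 2·1 + 0. Last nonzero remainder: 1.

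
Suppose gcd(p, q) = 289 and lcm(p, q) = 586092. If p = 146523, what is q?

Using pq = gcd(p,q)·lcm(p,q) = 289·586092 = 169380588, we get q = 169380588/146523 = 1156.

1156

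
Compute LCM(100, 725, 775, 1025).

100 = 2² · 5²; 725 = 5² · 29; 775 = 5² · 31; 1025 = 5² · 41
lcm takes max exponent of each prime: 2² · 5² · 29 · 31 · 41 = 3685900

3685900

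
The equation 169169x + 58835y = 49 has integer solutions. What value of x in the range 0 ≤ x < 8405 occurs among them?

gcd(169169, 58835) = 7 (Euclid: 169169 = 2·58835 + 51499; 58835 = 1·51499 + 7336; 51499 = 7·7336 + 147; 7336 = 49·147 + 133; 147 = 1·133 + 14; 133 = 9·14 + 7; 14 = 2·7 + 0), and 7 | 49.
Extended Euclid: 169169·(-4002) + 58835·(11507) = 7. Scale by 7: x₀ = -28014.
General solution x = x₀ + 8405t; reducing mod 8405 gives x = 5606 (and y = -16119).

5606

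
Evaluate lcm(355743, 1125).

44467875

gcd first: 355743 = 316·1125 + 243; 1125 = 4·243 + 153; 243 = 1·153 + 90; 153 = 1·90 + 63; 90 = 1·63 + 27; 63 = 2·27 + 9; 27 = 3·9 + 0 → gcd = 9
lcm = 355743·1125/gcd = 400210875/9 = 44467875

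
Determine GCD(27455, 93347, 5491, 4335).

289

gcd(27455, 93347): 93347 = 3·27455 + 10982; 27455 = 2·10982 + 5491; 10982 = 2·5491 + 0 → 5491
gcd(5491, 5491): 5491 = 1·5491 + 0 → 5491
gcd(5491, 4335): 5491 = 1·4335 + 1156; 4335 = 3·1156 + 867; 1156 = 1·867 + 289; 867 = 3·289 + 0 → 289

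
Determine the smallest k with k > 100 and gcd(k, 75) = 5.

gcd(k, 75) = 5 forces 5 | k; write k = 5s. Then gcd(5s, 5·15) = 5·gcd(s, 15), so need gcd(s, 15) = 1.
5s > 100 gives s ≥ 21. The least s ≥ 21 coprime to 15 is 22, so k = 5·22 = 110.

110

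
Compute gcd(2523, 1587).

3

Euclid: 2523 = 1·1587 + 936; 1587 = 1·936 + 651; 936 = 1·651 + 285; 651 = 2·285 + 81; 285 = 3·81 + 42; 81 = 1·42 + 39; 42 = 1·39 + 3; 39 = 13·3 + 0. Last nonzero remainder: 3.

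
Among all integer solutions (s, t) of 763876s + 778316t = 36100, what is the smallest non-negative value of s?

Euclid: 778316 = 1·763876 + 14440; 763876 = 52·14440 + 12996; 14440 = 1·12996 + 1444; 12996 = 9·1444 + 0 → gcd = 1444; 36100 = 1444·25.
Back-substitution yields 763876·(-54) + 778316·(53) = 1444, so one solution is s = -54·25 = -1350, t = 53·25 = 1325.
Solutions in s differ by 778316/1444 = 539; the one in [0, 539) is -1350 mod 539 = 267.

267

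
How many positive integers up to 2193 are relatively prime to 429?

429 = 3·11·13. Inclusion–exclusion on these primes:
2193 − ⌊2193/3⌋ − ⌊2193/11⌋ − ⌊2193/13⌋ + ⌊2193/33⌋ + ⌊2193/39⌋ + ⌊2193/143⌋ − ⌊2193/429⌋ = 1227

1227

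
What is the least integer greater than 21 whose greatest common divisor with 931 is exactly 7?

gcd(m, 931) = 7 forces 7 | m; write m = 7s. Then gcd(7s, 7·133) = 7·gcd(s, 133), so need gcd(s, 133) = 1.
7s > 21 gives s ≥ 4. The least s ≥ 4 coprime to 133 is 4, so m = 7·4 = 28.

28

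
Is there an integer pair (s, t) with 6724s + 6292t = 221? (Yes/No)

By Bézout, 6724s + 6292t = 221 has integer solutions iff gcd(6724, 6292) | 221.
Euclid: 6724 = 1·6292 + 432; 6292 = 14·432 + 244; 432 = 1·244 + 188; 244 = 1·188 + 56; 188 = 3·56 + 20; 56 = 2·20 + 16; 20 = 1·16 + 4; 16 = 4·4 + 0. gcd = 4; 221 mod 4 = 1. No.

No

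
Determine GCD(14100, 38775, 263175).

gcd(14100, 38775): 38775 = 2·14100 + 10575; 14100 = 1·10575 + 3525; 10575 = 3·3525 + 0 → 3525
gcd(3525, 263175): 263175 = 74·3525 + 2325; 3525 = 1·2325 + 1200; 2325 = 1·1200 + 1125; 1200 = 1·1125 + 75; 1125 = 15·75 + 0 → 75

75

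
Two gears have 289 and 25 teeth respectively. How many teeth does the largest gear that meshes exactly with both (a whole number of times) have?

1

289 = 17²
25 = 5²
Common: 1 = 1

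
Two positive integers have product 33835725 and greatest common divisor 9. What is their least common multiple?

For any two positive integers, gcd × lcm equals their product. Hence lcm = 33835725 / 9 = 3759525.

3759525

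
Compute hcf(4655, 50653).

Euclid: 50653 = 10·4655 + 4103; 4655 = 1·4103 + 552; 4103 = 7·552 + 239; 552 = 2·239 + 74; 239 = 3·74 + 17; 74 = 4·17 + 6; 17 = 2·6 + 5; 6 = 1·5 + 1; 5 = 5·1 + 0. Last nonzero remainder: 1.

1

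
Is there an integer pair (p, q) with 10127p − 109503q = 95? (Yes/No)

Yes

By Bézout, 10127p − 109503q = 95 has integer solutions iff gcd(10127, 109503) | 95.
Euclid: 109503 = 10·10127 + 8233; 10127 = 1·8233 + 1894; 8233 = 4·1894 + 657; 1894 = 2·657 + 580; 657 = 1·580 + 77; 580 = 7·77 + 41; 77 = 1·41 + 36; 41 = 1·36 + 5; 36 = 7·5 + 1; 5 = 5·1 + 0. gcd = 1; 95 mod 1 = 0. Yes.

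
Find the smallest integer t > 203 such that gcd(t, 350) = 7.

217

Multiples of 7 above 203: 7·30, 7·31, … . Need the cofactor coprime to 350/7 = 50.
Checking s = 30, 31, … the first with gcd(s, 50) = 1 is s = 31, giving 217.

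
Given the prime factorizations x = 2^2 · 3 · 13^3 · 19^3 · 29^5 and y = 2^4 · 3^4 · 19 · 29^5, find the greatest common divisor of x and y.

4676541972

min exponent per shared prime: 2^2 · 3 · 19 · 29^5 = 4676541972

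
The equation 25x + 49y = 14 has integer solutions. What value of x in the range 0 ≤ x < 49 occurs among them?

Euclid: 49 = 1·25 + 24; 25 = 1·24 + 1; 24 = 24·1 + 0 → gcd = 1; 14 = 1·14.
Back-substitution yields 25·(2) + 49·(-1) = 1, so one solution is x = 2·14 = 28, y = -1·14 = -14.
Solutions in x differ by 49/1 = 49; the one in [0, 49) is 28 mod 49 = 28.

28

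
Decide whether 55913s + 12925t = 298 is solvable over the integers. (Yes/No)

gcd(55913, 12925): 55913 = 4·12925 + 4213; 12925 = 3·4213 + 286; 4213 = 14·286 + 209; 286 = 1·209 + 77; 209 = 2·77 + 55; 77 = 1·55 + 22; 55 = 2·22 + 11; 22 = 2·11 + 0 → 11
11 does not divide 298, so a solution does not exist.

No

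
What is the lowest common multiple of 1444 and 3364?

1444 = 2² · 19²; 3364 = 2² · 29²
max exponents: 2² · 19² · 29² = 1214404

1214404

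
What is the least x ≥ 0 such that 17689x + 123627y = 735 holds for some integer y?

Euclid: 123627 = 6·17689 + 17493; 17689 = 1·17493 + 196; 17493 = 89·196 + 49; 196 = 4·49 + 0 → gcd = 49; 735 = 49·15.
Back-substitution yields 17689·(-629) + 123627·(90) = 49, so one solution is x = -629·15 = -9435, y = 90·15 = 1350.
Solutions in x differ by 123627/49 = 2523; the one in [0, 2523) is -9435 mod 2523 = 657.

657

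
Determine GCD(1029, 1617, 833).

gcd(1029, 1617): 1617 = 1·1029 + 588; 1029 = 1·588 + 441; 588 = 1·441 + 147; 441 = 3·147 + 0 → 147
gcd(147, 833): 833 = 5·147 + 98; 147 = 1·98 + 49; 98 = 2·49 + 0 → 49

49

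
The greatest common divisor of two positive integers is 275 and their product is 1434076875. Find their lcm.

For any two positive integers, gcd × lcm equals their product. Hence lcm = 1434076875 / 275 = 5214825.

5214825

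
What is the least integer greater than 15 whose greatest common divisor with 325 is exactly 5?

gcd(t, 325) = 5 forces 5 | t; write t = 5s. Then gcd(5s, 5·65) = 5·gcd(s, 65), so need gcd(s, 65) = 1.
5s > 15 gives s ≥ 4. The least s ≥ 4 coprime to 65 is 4, so t = 5·4 = 20.

20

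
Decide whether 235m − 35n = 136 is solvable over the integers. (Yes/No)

No

By Bézout, 235m − 35n = 136 has integer solutions iff gcd(235, 35) | 136.
Euclid: 235 = 6·35 + 25; 35 = 1·25 + 10; 25 = 2·10 + 5; 10 = 2·5 + 0. gcd = 5; 136 mod 5 = 1. No.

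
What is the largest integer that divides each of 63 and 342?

Euclid: 342 = 5·63 + 27; 63 = 2·27 + 9; 27 = 3·9 + 0. Last nonzero remainder: 9.

9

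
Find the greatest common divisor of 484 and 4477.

484 = 2² · 11²
4477 = 11² · 37
Common: 11² = 121

121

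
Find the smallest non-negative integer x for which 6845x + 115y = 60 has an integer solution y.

1

Reduce mod 115: 6845x ≡ 60 (mod 115). With g = gcd(6845, 115) = 5 dividing 60, divide through: 1369x ≡ 12 (mod 23).
Since gcd(1369, 23) = 1, x ≡ 12·(1369)⁻¹ ≡ 1 (mod 23). Smallest non-negative: 1.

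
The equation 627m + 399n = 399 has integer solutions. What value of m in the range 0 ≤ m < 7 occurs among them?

0

gcd(627, 399) = 57 (Euclid: 627 = 1·399 + 228; 399 = 1·228 + 171; 228 = 1·171 + 57; 171 = 3·57 + 0), and 57 | 399.
Extended Euclid: 627·(2) + 399·(-3) = 57. Scale by 7: m₀ = 14.
General solution m = m₀ + 7t; reducing mod 7 gives m = 0 (and n = 1).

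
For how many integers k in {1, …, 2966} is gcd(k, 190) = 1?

1124

190 = 2·5·19. Inclusion–exclusion on these primes:
2966 − ⌊2966/2⌋ − ⌊2966/5⌋ − ⌊2966/19⌋ + ⌊2966/10⌋ + ⌊2966/38⌋ + ⌊2966/95⌋ − ⌊2966/190⌋ = 1124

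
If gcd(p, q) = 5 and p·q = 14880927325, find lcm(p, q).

gcd·lcm = product, so lcm = 14880927325/5 = 2976185465.

2976185465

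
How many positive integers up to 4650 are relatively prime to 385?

2898

385 = 5·7·11. Inclusion–exclusion on these primes:
4650 − ⌊4650/5⌋ − ⌊4650/7⌋ − ⌊4650/11⌋ + ⌊4650/35⌋ + ⌊4650/55⌋ + ⌊4650/77⌋ − ⌊4650/385⌋ = 2898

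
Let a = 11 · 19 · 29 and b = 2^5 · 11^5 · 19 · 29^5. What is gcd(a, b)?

min exponent per shared prime: 11 · 19 · 29 = 6061

6061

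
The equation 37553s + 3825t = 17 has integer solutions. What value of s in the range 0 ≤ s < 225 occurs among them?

214

Reduce mod 3825: 37553s ≡ 17 (mod 3825). With g = gcd(37553, 3825) = 17 dividing 17, divide through: 2209s ≡ 1 (mod 225).
Since gcd(2209, 225) = 1, s ≡ 1·(2209)⁻¹ ≡ 214 (mod 225). Smallest non-negative: 214.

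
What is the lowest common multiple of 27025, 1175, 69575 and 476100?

2707580700

lcm(27025, 1175) = 27025·1175/gcd = 31754375/1175 = 27025
lcm(27025, 69575) = 27025·69575/gcd = 1880264375/575 = 3270025
lcm(3270025, 476100) = 3270025·476100/gcd = 1556858902500/575 = 2707580700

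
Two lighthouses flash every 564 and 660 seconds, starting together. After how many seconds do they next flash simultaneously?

gcd first: 660 = 1·564 + 96; 564 = 5·96 + 84; 96 = 1·84 + 12; 84 = 7·12 + 0 → gcd = 12
lcm = 564·660/gcd = 372240/12 = 31020

31020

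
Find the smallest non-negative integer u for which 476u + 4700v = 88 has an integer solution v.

563

Euclid: 4700 = 9·476 + 416; 476 = 1·416 + 60; 416 = 6·60 + 56; 60 = 1·56 + 4; 56 = 14·4 + 0 → gcd = 4; 88 = 4·22.
Back-substitution yields 476·(79) + 4700·(-8) = 4, so one solution is u = 79·22 = 1738, v = -8·22 = -176.
Solutions in u differ by 4700/4 = 1175; the one in [0, 1175) is 1738 mod 1175 = 563.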